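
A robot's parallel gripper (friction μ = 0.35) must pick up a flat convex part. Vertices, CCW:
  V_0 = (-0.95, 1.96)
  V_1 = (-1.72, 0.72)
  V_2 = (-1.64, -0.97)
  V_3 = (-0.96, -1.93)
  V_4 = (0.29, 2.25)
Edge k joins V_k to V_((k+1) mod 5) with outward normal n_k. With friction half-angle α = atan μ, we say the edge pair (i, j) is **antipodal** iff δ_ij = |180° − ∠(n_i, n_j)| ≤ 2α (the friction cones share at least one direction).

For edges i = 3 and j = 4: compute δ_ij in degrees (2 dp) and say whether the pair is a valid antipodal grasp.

α = atan 0.35 = 19.29°;  2α = 38.58°
edge 3: e_3 = (+1.25, +4.18);  n_3 = (+0.9581, -0.2865)
edge 4: e_4 = (-1.24, -0.29);  n_4 = (-0.2277, +0.9737)
∠(n_3, n_4) = 119.81°
δ = |180° − 119.81°| = 60.19°
60.19° > 2α = 38.58°  →  invalid

δ = 60.19°, invalid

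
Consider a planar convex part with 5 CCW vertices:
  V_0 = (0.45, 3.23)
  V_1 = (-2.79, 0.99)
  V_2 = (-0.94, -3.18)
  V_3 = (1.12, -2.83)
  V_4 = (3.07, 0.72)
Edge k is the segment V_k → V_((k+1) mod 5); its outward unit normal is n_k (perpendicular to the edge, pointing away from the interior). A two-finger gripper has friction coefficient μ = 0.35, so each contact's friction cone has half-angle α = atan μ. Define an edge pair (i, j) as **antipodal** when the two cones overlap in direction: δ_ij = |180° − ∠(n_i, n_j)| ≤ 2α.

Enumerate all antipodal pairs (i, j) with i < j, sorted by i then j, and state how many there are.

α = atan 0.35 = 19.29°;  2α = 38.58°
n_0 = (-0.5687, +0.8226)
n_1 = (-0.9141, -0.4055)
n_2 = (+0.1675, -0.9859)
n_3 = (+0.8765, -0.4814)
n_4 = (+0.6918, +0.7221)
  (0,1): δ = 100.73°  ·
  (0,2): δ = 25.02°  ✓
  (0,3): δ = 26.56°  ✓
  (0,4): δ = 101.57°  ·
  (1,2): δ = 104.28°  ·
  (1,3): δ = 52.70°  ·
  (1,4): δ = 22.30°  ✓
  (2,3): δ = 128.42°  ·
  (2,4): δ = 53.41°  ·
  (3,4): δ = 104.99°  ·
antipodal pairs: 3

count = 3; pairs: (0,2), (0,3), (1,4)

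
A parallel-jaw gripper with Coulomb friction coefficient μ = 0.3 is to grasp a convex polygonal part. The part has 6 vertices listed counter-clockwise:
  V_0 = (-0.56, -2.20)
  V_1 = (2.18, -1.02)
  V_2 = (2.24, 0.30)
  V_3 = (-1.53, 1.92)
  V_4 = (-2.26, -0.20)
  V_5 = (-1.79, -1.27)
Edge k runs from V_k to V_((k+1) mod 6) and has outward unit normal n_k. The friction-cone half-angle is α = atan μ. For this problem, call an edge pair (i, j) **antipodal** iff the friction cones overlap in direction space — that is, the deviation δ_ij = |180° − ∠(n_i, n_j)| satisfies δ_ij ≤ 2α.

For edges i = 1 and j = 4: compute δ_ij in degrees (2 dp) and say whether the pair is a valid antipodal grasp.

δ = 26.32°, valid

α = atan 0.3 = 16.70°;  2α = 33.40°
edge 1: e_1 = (+0.06, +1.32);  n_1 = (+0.9990, -0.0454)
edge 4: e_4 = (+0.47, -1.07);  n_4 = (-0.9156, -0.4022)
∠(n_1, n_4) = 153.68°
δ = |180° − 153.68°| = 26.32°
26.32° ≤ 2α = 33.40°  →  valid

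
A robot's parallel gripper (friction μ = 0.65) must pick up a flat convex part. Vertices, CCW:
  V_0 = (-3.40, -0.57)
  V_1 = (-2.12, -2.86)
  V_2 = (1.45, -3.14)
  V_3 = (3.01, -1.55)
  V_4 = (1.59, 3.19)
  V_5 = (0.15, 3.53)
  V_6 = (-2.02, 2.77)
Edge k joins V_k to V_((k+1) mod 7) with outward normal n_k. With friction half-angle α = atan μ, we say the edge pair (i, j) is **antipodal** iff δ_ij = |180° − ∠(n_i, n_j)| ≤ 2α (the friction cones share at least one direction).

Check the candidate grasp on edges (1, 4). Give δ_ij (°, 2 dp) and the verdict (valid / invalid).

δ = 8.80°, valid

α = atan 0.65 = 33.02°;  2α = 66.05°
edge 1: e_1 = (+3.57, -0.28);  n_1 = (-0.0782, -0.9969)
edge 4: e_4 = (-1.44, +0.34);  n_4 = (+0.2298, +0.9732)
∠(n_1, n_4) = 171.20°
δ = |180° − 171.20°| = 8.80°
8.80° ≤ 2α = 66.05°  →  valid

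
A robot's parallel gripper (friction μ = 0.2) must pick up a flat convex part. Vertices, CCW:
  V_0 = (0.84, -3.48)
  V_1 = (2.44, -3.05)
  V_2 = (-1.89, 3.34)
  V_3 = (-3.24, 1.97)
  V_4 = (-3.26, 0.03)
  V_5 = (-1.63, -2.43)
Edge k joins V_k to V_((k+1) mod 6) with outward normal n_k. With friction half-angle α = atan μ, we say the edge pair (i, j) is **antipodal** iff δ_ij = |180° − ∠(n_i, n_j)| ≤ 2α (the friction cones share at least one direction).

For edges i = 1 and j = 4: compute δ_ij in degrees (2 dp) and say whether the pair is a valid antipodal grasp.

α = atan 0.2 = 11.31°;  2α = 22.62°
edge 1: e_1 = (-4.33, +6.39);  n_1 = (+0.8278, +0.5610)
edge 4: e_4 = (+1.63, -2.46);  n_4 = (-0.8336, -0.5524)
∠(n_1, n_4) = 179.41°
δ = |180° − 179.41°| = 0.59°
0.59° ≤ 2α = 22.62°  →  valid

δ = 0.59°, valid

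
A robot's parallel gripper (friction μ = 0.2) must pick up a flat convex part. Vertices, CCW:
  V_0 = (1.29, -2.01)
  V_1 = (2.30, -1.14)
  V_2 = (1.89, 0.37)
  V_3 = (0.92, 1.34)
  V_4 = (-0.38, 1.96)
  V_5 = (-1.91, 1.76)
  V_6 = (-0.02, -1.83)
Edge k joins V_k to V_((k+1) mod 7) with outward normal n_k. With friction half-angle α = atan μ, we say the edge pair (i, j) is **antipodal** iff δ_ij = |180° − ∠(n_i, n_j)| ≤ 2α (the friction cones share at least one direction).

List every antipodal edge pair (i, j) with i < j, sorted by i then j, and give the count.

α = atan 0.2 = 11.31°;  2α = 22.62°
n_0 = (+0.6526, -0.7577)
n_1 = (+0.9651, +0.2620)
n_2 = (+0.7071, +0.7071)
n_3 = (+0.4305, +0.9026)
n_4 = (-0.1296, +0.9916)
n_5 = (-0.8849, -0.4658)
n_6 = (-0.1361, -0.9907)
  (0,1): δ = 115.55°  ·
  (0,2): δ = 85.74°  ·
  (0,3): δ = 66.24°  ·
  (0,4): δ = 33.29°  ·
  (0,5): δ = 77.02°  ·
  (0,6): δ = 131.44°  ·
  (1,2): δ = 150.19°  ·
  (1,3): δ = 130.69°  ·
  (1,4): δ = 97.74°  ·
  (1,5): δ = 12.57°  ✓
  (1,6): δ = 66.99°  ·
  (2,3): δ = 160.50°  ·
  (2,4): δ = 127.55°  ·
  (2,5): δ = 17.23°  ✓
  (2,6): δ = 37.18°  ·
  (3,4): δ = 147.06°  ·
  (3,5): δ = 36.74°  ·
  (3,6): δ = 17.67°  ✓
  (4,5): δ = 69.68°  ·
  (4,6): δ = 15.27°  ✓
  (5,6): δ = 125.59°  ·
antipodal pairs: 4

count = 4; pairs: (1,5), (2,5), (3,6), (4,6)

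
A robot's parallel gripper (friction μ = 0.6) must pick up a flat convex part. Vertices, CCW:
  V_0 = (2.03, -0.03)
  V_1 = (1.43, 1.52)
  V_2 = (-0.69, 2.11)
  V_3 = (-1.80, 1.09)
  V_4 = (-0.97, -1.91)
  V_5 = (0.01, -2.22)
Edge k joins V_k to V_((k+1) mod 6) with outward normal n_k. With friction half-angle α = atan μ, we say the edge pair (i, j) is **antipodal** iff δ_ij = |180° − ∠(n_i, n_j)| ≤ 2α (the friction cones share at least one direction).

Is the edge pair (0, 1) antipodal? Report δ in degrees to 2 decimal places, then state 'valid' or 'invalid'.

δ = 126.71°, invalid

α = atan 0.6 = 30.96°;  2α = 61.93°
edge 0: e_0 = (-0.60, +1.55);  n_0 = (+0.9326, +0.3610)
edge 1: e_1 = (-2.12, +0.59);  n_1 = (+0.2681, +0.9634)
∠(n_0, n_1) = 53.29°
δ = |180° − 53.29°| = 126.71°
126.71° > 2α = 61.93°  →  invalid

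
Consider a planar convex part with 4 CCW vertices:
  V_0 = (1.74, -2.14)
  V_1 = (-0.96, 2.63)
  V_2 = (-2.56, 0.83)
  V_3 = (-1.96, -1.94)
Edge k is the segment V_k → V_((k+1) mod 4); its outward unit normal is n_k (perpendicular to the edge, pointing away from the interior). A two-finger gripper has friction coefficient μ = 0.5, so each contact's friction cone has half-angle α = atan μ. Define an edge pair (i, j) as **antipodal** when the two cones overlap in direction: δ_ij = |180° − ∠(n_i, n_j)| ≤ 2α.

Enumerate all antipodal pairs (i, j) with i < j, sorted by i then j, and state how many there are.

α = atan 0.5 = 26.57°;  2α = 53.13°
n_0 = (+0.8703, +0.4926)
n_1 = (-0.7474, +0.6644)
n_2 = (-0.9773, -0.2117)
n_3 = (-0.0540, -0.9985)
  (0,1): δ = 71.15°  ·
  (0,2): δ = 17.29°  ✓
  (0,3): δ = 57.39°  ·
  (1,2): δ = 126.14°  ·
  (1,3): δ = 51.46°  ✓
  (2,3): δ = 105.32°  ·
antipodal pairs: 2

count = 2; pairs: (0,2), (1,3)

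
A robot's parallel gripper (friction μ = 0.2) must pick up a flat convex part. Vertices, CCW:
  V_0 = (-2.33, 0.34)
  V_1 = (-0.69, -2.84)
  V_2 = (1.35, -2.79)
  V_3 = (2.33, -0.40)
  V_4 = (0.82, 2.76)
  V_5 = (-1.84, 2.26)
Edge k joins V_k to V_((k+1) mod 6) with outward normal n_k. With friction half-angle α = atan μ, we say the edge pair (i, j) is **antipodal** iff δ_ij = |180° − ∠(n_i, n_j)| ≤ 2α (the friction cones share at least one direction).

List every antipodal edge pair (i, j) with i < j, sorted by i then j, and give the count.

count = 3; pairs: (0,3), (1,4), (2,5)

α = atan 0.2 = 11.31°;  2α = 22.62°
n_0 = (-0.8888, -0.4584)
n_1 = (+0.0245, -0.9997)
n_2 = (+0.9252, -0.3794)
n_3 = (+0.9023, +0.4312)
n_4 = (-0.1847, +0.9828)
n_5 = (-0.9689, +0.2473)
  (0,1): δ = 115.88°  ·
  (0,2): δ = 49.58°  ·
  (0,3): δ = 1.74°  ✓
  (0,4): δ = 73.36°  ·
  (0,5): δ = 138.40°  ·
  (1,2): δ = 113.70°  ·
  (1,3): δ = 65.86°  ·
  (1,4): δ = 9.24°  ✓
  (1,5): δ = 74.28°  ·
  (2,3): δ = 132.16°  ·
  (2,4): δ = 57.06°  ·
  (2,5): δ = 7.98°  ✓
  (3,4): δ = 104.90°  ·
  (3,5): δ = 39.86°  ·
  (4,5): δ = 114.96°  ·
antipodal pairs: 3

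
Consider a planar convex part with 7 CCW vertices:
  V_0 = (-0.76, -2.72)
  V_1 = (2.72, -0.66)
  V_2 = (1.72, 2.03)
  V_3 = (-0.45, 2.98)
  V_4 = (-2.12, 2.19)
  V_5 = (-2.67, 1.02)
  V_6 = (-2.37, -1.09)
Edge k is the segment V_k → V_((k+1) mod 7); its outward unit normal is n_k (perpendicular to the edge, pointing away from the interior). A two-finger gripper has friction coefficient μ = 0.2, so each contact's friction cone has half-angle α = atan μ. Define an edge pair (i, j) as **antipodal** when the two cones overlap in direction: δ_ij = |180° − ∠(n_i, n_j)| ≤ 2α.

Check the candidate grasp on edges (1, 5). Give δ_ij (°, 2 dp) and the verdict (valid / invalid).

α = atan 0.2 = 11.31°;  2α = 22.62°
edge 1: e_1 = (-1.00, +2.69);  n_1 = (+0.9373, +0.3484)
edge 5: e_5 = (+0.30, -2.11);  n_5 = (-0.9900, -0.1408)
∠(n_1, n_5) = 167.70°
δ = |180° − 167.70°| = 12.30°
12.30° ≤ 2α = 22.62°  →  valid

δ = 12.30°, valid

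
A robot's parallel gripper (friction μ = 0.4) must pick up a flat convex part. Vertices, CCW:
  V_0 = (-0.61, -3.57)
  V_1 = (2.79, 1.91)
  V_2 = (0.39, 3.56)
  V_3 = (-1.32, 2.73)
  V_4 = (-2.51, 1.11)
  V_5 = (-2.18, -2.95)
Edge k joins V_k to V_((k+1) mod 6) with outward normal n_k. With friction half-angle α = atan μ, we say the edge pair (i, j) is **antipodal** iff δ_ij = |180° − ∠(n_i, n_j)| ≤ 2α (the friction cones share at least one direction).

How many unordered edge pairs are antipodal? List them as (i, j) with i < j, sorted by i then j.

α = atan 0.4 = 21.80°;  2α = 43.60°
n_0 = (+0.8497, -0.5272)
n_1 = (+0.5665, +0.8240)
n_2 = (-0.4367, +0.8996)
n_3 = (-0.8059, +0.5920)
n_4 = (-0.9967, -0.0810)
n_5 = (-0.3673, -0.9301)
  (0,1): δ = 92.69°  ·
  (0,2): δ = 32.29°  ✓
  (0,3): δ = 4.48°  ✓
  (0,4): δ = 36.46°  ✓
  (0,5): δ = 100.27°  ·
  (1,2): δ = 119.60°  ·
  (1,3): δ = 91.79°  ·
  (1,4): δ = 50.84°  ·
  (1,5): δ = 12.96°  ✓
  (2,3): δ = 152.19°  ·
  (2,4): δ = 111.24°  ·
  (2,5): δ = 47.44°  ·
  (3,4): δ = 139.05°  ·
  (3,5): δ = 75.25°  ·
  (4,5): δ = 116.20°  ·
antipodal pairs: 4

count = 4; pairs: (0,2), (0,3), (0,4), (1,5)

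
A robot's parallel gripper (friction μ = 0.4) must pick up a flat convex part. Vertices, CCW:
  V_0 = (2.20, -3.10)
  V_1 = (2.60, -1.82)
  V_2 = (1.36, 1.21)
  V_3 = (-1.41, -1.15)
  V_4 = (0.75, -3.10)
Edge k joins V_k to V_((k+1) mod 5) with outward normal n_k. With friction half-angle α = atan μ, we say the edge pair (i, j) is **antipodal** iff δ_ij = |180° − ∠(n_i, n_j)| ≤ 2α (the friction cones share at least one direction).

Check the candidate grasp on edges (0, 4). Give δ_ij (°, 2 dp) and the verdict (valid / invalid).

α = atan 0.4 = 21.80°;  2α = 43.60°
edge 0: e_0 = (+0.40, +1.28);  n_0 = (+0.9545, -0.2983)
edge 4: e_4 = (+1.45, +0.00);  n_4 = (+0.0000, -1.0000)
∠(n_0, n_4) = 72.65°
δ = |180° − 72.65°| = 107.35°
107.35° > 2α = 43.60°  →  invalid

δ = 107.35°, invalid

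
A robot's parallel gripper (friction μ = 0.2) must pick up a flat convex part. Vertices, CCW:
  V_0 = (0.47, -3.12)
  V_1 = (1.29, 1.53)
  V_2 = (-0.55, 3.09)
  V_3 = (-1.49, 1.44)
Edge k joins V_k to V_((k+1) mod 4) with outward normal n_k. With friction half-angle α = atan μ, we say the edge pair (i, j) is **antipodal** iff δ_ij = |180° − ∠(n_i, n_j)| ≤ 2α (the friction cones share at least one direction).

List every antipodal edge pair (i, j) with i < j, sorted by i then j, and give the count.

count = 1; pairs: (0,2)

α = atan 0.2 = 11.31°;  2α = 22.62°
n_0 = (+0.9848, -0.1737)
n_1 = (+0.6467, +0.7628)
n_2 = (-0.8689, +0.4950)
n_3 = (-0.9187, -0.3949)
  (0,1): δ = 120.29°  ·
  (0,2): δ = 19.67°  ✓
  (0,3): δ = 33.26°  ·
  (1,2): δ = 79.38°  ·
  (1,3): δ = 26.45°  ·
  (2,3): δ = 127.07°  ·
antipodal pairs: 1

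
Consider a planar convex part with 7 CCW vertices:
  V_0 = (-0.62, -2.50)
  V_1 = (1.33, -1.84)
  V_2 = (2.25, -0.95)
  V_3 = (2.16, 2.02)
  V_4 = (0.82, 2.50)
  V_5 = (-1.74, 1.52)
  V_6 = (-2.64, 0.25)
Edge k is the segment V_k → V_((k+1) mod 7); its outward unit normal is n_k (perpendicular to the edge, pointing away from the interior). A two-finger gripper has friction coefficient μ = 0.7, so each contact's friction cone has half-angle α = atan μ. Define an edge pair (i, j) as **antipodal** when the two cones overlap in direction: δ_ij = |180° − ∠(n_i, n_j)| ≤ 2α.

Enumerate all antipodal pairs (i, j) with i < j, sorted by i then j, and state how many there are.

count = 9; pairs: (0,3), (0,4), (0,5), (1,3), (1,4), (1,5), (2,5), (2,6), (3,6)

α = atan 0.7 = 34.99°;  2α = 69.98°
n_0 = (+0.3206, -0.9472)
n_1 = (+0.6953, -0.7187)
n_2 = (+0.9995, +0.0303)
n_3 = (+0.3372, +0.9414)
n_4 = (-0.3575, +0.9339)
n_5 = (-0.8159, +0.5782)
n_6 = (-0.8059, -0.5920)
  (0,1): δ = 154.65°  ·
  (0,2): δ = 106.96°  ·
  (0,3): δ = 38.41°  ✓
  (0,4): δ = 2.25°  ✓
  (0,5): δ = 35.98°  ✓
  (0,6): δ = 107.60°  ·
  (1,2): δ = 132.31°  ·
  (1,3): δ = 63.76°  ✓
  (1,4): δ = 23.10°  ✓
  (1,5): δ = 10.63°  ✓
  (1,6): δ = 82.25°  ·
  (2,3): δ = 111.44°  ·
  (2,4): δ = 70.79°  ·
  (2,5): δ = 37.06°  ✓
  (2,6): δ = 34.56°  ✓
  (3,4): δ = 139.34°  ·
  (3,5): δ = 105.62°  ·
  (3,6): δ = 33.99°  ✓
  (4,5): δ = 146.27°  ·
  (4,6): δ = 74.65°  ·
  (5,6): δ = 108.38°  ·
antipodal pairs: 9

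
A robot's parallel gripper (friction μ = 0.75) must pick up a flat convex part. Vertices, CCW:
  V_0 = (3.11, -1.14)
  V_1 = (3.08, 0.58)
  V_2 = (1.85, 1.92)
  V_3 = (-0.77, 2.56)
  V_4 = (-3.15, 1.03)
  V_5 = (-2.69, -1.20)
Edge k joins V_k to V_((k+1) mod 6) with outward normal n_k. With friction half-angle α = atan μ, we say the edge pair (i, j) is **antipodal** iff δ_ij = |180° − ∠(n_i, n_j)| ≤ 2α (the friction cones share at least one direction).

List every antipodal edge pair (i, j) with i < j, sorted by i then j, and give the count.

count = 7; pairs: (0,3), (0,4), (1,4), (1,5), (2,4), (2,5), (3,5)

α = atan 0.75 = 36.87°;  2α = 73.74°
n_0 = (+0.9998, +0.0174)
n_1 = (+0.7367, +0.6762)
n_2 = (+0.2373, +0.9714)
n_3 = (-0.5408, +0.8412)
n_4 = (-0.9794, -0.2020)
n_5 = (+0.0103, -0.9999)
  (0,1): δ = 138.45°  ·
  (0,2): δ = 104.73°  ·
  (0,3): δ = 58.26°  ✓
  (0,4): δ = 10.66°  ✓
  (0,5): δ = 89.59°  ·
  (1,2): δ = 146.28°  ·
  (1,3): δ = 99.81°  ·
  (1,4): δ = 30.89°  ✓
  (1,5): δ = 48.04°  ✓
  (2,3): δ = 133.54°  ·
  (2,4): δ = 64.62°  ✓
  (2,5): δ = 14.32°  ✓
  (3,4): δ = 111.08°  ·
  (3,5): δ = 32.14°  ✓
  (4,5): δ = 101.06°  ·
antipodal pairs: 7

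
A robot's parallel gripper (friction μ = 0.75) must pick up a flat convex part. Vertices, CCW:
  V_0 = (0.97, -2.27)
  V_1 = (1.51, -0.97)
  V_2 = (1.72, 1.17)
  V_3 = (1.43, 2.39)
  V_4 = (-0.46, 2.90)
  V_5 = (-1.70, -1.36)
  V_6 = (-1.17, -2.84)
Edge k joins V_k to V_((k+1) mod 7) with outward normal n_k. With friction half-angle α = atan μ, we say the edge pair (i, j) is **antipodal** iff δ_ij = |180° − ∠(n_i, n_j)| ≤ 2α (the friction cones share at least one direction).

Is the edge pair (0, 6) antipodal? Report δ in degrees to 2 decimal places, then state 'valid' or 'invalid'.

δ = 127.47°, invalid

α = atan 0.75 = 36.87°;  2α = 73.74°
edge 0: e_0 = (+0.54, +1.30);  n_0 = (+0.9235, -0.3836)
edge 6: e_6 = (+2.14, +0.57);  n_6 = (+0.2574, -0.9663)
∠(n_0, n_6) = 52.53°
δ = |180° − 52.53°| = 127.47°
127.47° > 2α = 73.74°  →  invalid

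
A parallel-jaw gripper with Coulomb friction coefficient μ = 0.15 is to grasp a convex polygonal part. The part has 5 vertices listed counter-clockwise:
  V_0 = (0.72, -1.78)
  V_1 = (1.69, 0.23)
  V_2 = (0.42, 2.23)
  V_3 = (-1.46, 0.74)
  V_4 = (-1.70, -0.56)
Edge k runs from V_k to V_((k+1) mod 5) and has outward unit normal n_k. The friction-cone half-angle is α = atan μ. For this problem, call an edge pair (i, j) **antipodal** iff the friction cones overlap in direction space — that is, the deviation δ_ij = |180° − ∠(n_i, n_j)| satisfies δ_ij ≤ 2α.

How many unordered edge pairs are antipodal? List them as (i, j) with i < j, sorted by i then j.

α = atan 0.15 = 8.53°;  2α = 17.06°
n_0 = (+0.9006, -0.4346)
n_1 = (+0.8442, +0.5361)
n_2 = (-0.6211, +0.7837)
n_3 = (-0.9834, +0.1815)
n_4 = (-0.4502, -0.8929)
  (0,1): δ = 121.82°  ·
  (0,2): δ = 25.84°  ·
  (0,3): δ = 15.30°  ✓
  (0,4): δ = 89.01°  ·
  (1,2): δ = 84.02°  ·
  (1,3): δ = 42.88°  ·
  (1,4): δ = 30.83°  ·
  (2,3): δ = 138.86°  ·
  (2,4): δ = 65.15°  ·
  (3,4): δ = 106.29°  ·
antipodal pairs: 1

count = 1; pairs: (0,3)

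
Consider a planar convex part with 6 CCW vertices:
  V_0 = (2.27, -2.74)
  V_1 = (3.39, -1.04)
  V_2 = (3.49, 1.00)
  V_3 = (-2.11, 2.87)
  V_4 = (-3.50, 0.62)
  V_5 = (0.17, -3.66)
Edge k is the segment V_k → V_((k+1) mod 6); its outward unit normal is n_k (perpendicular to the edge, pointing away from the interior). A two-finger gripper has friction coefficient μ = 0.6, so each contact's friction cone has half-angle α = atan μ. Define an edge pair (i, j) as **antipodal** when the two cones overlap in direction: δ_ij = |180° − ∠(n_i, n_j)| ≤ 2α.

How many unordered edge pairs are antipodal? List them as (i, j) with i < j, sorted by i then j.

α = atan 0.6 = 30.96°;  2α = 61.93°
n_0 = (+0.8351, -0.5502)
n_1 = (+0.9988, -0.0490)
n_2 = (+0.3167, +0.9485)
n_3 = (-0.8507, +0.5256)
n_4 = (-0.7591, -0.6509)
n_5 = (+0.4013, -0.9160)
  (0,1): δ = 149.43°  ·
  (0,2): δ = 75.09°  ·
  (0,3): δ = 1.67°  ✓
  (0,4): δ = 73.99°  ·
  (0,5): δ = 147.04°  ·
  (1,2): δ = 105.66°  ·
  (1,3): δ = 28.90°  ✓
  (1,4): δ = 43.42°  ✓
  (1,5): δ = 116.46°  ·
  (2,3): δ = 103.24°  ·
  (2,4): δ = 30.92°  ✓
  (2,5): δ = 42.12°  ✓
  (3,4): δ = 107.68°  ·
  (3,5): δ = 34.64°  ✓
  (4,5): δ = 106.95°  ·
antipodal pairs: 6

count = 6; pairs: (0,3), (1,3), (1,4), (2,4), (2,5), (3,5)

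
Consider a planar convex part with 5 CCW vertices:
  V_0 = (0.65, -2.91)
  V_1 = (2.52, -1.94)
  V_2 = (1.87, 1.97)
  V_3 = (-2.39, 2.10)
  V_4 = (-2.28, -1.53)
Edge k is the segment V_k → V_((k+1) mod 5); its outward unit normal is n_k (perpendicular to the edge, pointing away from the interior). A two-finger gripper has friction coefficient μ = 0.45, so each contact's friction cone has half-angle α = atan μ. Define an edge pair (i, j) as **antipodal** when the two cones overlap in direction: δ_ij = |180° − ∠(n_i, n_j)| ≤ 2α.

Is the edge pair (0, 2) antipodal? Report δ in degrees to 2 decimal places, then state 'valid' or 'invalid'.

δ = 29.16°, valid

α = atan 0.45 = 24.23°;  2α = 48.46°
edge 0: e_0 = (+1.87, +0.97);  n_0 = (+0.4605, -0.8877)
edge 2: e_2 = (-4.26, +0.13);  n_2 = (+0.0305, +0.9995)
∠(n_0, n_2) = 150.84°
δ = |180° − 150.84°| = 29.16°
29.16° ≤ 2α = 48.46°  →  valid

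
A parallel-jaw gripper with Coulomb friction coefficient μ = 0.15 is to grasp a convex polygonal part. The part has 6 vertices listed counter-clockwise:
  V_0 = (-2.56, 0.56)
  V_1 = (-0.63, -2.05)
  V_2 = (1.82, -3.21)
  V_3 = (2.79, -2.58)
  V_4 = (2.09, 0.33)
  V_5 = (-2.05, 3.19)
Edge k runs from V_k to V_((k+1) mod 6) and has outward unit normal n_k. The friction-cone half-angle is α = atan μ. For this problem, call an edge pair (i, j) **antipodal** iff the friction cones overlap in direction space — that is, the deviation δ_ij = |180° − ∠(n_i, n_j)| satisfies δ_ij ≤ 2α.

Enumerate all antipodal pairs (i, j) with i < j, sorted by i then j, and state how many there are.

count = 1; pairs: (1,4)

α = atan 0.15 = 8.53°;  2α = 17.06°
n_0 = (-0.8040, -0.5946)
n_1 = (-0.4279, -0.9038)
n_2 = (+0.5447, -0.8386)
n_3 = (+0.9723, +0.2339)
n_4 = (+0.5684, +0.8228)
n_5 = (-0.9817, +0.1904)
  (0,1): δ = 151.82°  ·
  (0,2): δ = 93.48°  ·
  (0,3): δ = 22.96°  ·
  (0,4): δ = 18.88°  ·
  (0,5): δ = 132.54°  ·
  (1,2): δ = 121.66°  ·
  (1,3): δ = 51.14°  ·
  (1,4): δ = 9.30°  ✓
  (1,5): δ = 104.36°  ·
  (2,3): δ = 109.48°  ·
  (2,4): δ = 67.64°  ·
  (2,5): δ = 46.02°  ·
  (3,4): δ = 138.16°  ·
  (3,5): δ = 24.50°  ·
  (4,5): δ = 66.34°  ·
antipodal pairs: 1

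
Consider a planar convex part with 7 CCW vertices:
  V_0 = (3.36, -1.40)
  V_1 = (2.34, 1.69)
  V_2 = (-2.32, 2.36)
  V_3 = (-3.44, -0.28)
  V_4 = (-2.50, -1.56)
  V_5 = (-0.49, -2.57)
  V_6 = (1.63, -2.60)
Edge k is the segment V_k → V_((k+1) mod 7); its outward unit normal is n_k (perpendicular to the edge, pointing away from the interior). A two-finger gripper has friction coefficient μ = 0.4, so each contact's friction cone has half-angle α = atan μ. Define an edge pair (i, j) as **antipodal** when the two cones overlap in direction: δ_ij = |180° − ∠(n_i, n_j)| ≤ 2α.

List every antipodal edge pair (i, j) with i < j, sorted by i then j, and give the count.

count = 6; pairs: (0,2), (0,3), (1,4), (1,5), (1,6), (2,6)

α = atan 0.4 = 21.80°;  2α = 43.60°
n_0 = (+0.9496, +0.3135)
n_1 = (+0.1423, +0.9898)
n_2 = (-0.9206, +0.3905)
n_3 = (-0.8060, -0.5919)
n_4 = (-0.4490, -0.8935)
n_5 = (-0.0141, -0.9999)
n_6 = (+0.5700, -0.8217)
  (0,1): δ = 116.45°  ·
  (0,2): δ = 41.26°  ✓
  (0,3): δ = 18.02°  ✓
  (0,4): δ = 45.05°  ·
  (0,5): δ = 70.92°  ·
  (0,6): δ = 106.48°  ·
  (1,2): δ = 104.81°  ·
  (1,3): δ = 45.53°  ·
  (1,4): δ = 18.50°  ✓
  (1,5): δ = 7.37°  ✓
  (1,6): δ = 42.93°  ✓
  (2,3): δ = 120.72°  ·
  (2,4): δ = 93.69°  ·
  (2,5): δ = 67.82°  ·
  (2,6): δ = 32.26°  ✓
  (3,4): δ = 152.97°  ·
  (3,5): δ = 127.10°  ·
  (3,6): δ = 91.55°  ·
  (4,5): δ = 154.13°  ·
  (4,6): δ = 118.57°  ·
  (5,6): δ = 144.44°  ·
antipodal pairs: 6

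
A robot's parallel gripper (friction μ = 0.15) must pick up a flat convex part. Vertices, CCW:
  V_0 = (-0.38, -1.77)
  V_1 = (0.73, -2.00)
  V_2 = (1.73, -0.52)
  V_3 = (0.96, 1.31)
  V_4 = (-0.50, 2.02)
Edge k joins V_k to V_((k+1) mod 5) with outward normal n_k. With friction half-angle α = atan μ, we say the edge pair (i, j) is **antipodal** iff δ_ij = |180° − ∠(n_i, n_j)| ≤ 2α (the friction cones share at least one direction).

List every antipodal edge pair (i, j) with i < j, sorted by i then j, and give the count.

count = 1; pairs: (0,3)

α = atan 0.15 = 8.53°;  2α = 17.06°
n_0 = (-0.2029, -0.9792)
n_1 = (+0.8286, -0.5599)
n_2 = (+0.9217, +0.3878)
n_3 = (+0.4373, +0.8993)
n_4 = (-0.9995, -0.0316)
  (0,1): δ = 112.34°  ·
  (0,2): δ = 55.47°  ·
  (0,3): δ = 14.23°  ✓
  (0,4): δ = 103.52°  ·
  (1,2): δ = 123.13°  ·
  (1,3): δ = 81.89°  ·
  (1,4): δ = 35.86°  ·
  (2,3): δ = 138.75°  ·
  (2,4): δ = 21.01°  ·
  (3,4): δ = 62.25°  ·
antipodal pairs: 1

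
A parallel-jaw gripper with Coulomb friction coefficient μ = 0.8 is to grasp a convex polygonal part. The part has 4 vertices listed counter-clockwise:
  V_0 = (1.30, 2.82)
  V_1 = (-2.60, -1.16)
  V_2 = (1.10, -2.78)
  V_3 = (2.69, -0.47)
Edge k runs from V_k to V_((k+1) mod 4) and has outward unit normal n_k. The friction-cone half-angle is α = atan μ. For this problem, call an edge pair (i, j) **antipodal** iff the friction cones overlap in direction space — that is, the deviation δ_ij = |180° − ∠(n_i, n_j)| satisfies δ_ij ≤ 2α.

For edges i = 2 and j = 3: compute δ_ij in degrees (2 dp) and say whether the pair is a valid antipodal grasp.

δ = 122.56°, invalid

α = atan 0.8 = 38.66°;  2α = 77.32°
edge 2: e_2 = (+1.59, +2.31);  n_2 = (+0.8237, -0.5670)
edge 3: e_3 = (-1.39, +3.29);  n_3 = (+0.9212, +0.3892)
∠(n_2, n_3) = 57.44°
δ = |180° − 57.44°| = 122.56°
122.56° > 2α = 77.32°  →  invalid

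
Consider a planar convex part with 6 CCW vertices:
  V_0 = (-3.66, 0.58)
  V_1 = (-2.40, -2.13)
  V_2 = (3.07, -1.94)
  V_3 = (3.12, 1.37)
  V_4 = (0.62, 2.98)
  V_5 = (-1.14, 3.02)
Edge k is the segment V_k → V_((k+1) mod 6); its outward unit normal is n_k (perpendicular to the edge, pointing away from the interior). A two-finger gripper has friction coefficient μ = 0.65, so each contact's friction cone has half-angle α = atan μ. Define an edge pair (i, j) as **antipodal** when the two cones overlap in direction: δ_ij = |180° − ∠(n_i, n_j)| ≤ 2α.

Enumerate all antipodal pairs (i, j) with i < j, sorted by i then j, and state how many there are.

count = 7; pairs: (0,2), (0,3), (0,4), (1,3), (1,4), (1,5), (2,5)

α = atan 0.65 = 33.02°;  2α = 66.05°
n_0 = (-0.9068, -0.4216)
n_1 = (+0.0347, -0.9994)
n_2 = (+0.9999, -0.0151)
n_3 = (+0.5414, +0.8407)
n_4 = (+0.0227, +0.9997)
n_5 = (-0.6956, +0.7184)
  (0,1): δ = 112.95°  ·
  (0,2): δ = 25.80°  ✓
  (0,3): δ = 32.28°  ✓
  (0,4): δ = 63.76°  ✓
  (0,5): δ = 109.14°  ·
  (1,2): δ = 92.85°  ·
  (1,3): δ = 34.77°  ✓
  (1,4): δ = 3.29°  ✓
  (1,5): δ = 42.09°  ✓
  (2,3): δ = 121.92°  ·
  (2,4): δ = 90.44°  ·
  (2,5): δ = 45.06°  ✓
  (3,4): δ = 148.52°  ·
  (3,5): δ = 103.14°  ·
  (4,5): δ = 134.62°  ·
antipodal pairs: 7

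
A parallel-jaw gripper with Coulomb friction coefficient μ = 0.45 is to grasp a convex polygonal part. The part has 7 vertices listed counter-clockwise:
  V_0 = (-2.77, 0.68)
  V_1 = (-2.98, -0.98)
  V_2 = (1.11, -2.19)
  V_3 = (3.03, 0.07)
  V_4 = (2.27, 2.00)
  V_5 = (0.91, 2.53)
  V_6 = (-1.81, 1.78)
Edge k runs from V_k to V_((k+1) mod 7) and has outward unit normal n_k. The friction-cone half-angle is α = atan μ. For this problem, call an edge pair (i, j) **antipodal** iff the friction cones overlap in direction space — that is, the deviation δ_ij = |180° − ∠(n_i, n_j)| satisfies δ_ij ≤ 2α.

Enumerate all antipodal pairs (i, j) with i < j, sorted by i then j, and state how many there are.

count = 6; pairs: (0,2), (0,3), (1,4), (1,5), (2,5), (2,6)

α = atan 0.45 = 24.23°;  2α = 48.46°
n_0 = (-0.9921, +0.1255)
n_1 = (-0.2837, -0.9589)
n_2 = (+0.7621, -0.6475)
n_3 = (+0.9305, +0.3664)
n_4 = (+0.3631, +0.9317)
n_5 = (-0.2658, +0.9640)
n_6 = (-0.7534, +0.6575)
  (0,1): δ = 99.27°  ·
  (0,2): δ = 33.14°  ✓
  (0,3): δ = 28.70°  ✓
  (0,4): δ = 75.92°  ·
  (0,5): δ = 112.63°  ·
  (0,6): δ = 146.10°  ·
  (1,2): δ = 113.87°  ·
  (1,3): δ = 52.03°  ·
  (1,4): δ = 4.81°  ✓
  (1,5): δ = 31.90°  ✓
  (1,6): δ = 65.37°  ·
  (2,3): δ = 118.16°  ·
  (2,4): δ = 70.94°  ·
  (2,5): δ = 34.23°  ✓
  (2,6): δ = 0.76°  ✓
  (3,4): δ = 132.78°  ·
  (3,5): δ = 96.08°  ·
  (3,6): δ = 62.61°  ·
  (4,5): δ = 143.29°  ·
  (4,6): δ = 109.82°  ·
  (5,6): δ = 146.53°  ·
antipodal pairs: 6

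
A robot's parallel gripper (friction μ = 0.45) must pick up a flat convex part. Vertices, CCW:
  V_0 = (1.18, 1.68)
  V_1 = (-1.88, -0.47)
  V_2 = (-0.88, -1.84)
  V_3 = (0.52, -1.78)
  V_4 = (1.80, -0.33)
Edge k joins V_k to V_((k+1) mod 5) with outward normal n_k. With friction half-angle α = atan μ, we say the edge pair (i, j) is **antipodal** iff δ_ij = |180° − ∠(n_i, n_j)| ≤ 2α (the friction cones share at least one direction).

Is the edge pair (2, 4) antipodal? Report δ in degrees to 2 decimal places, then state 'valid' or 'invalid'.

δ = 75.31°, invalid

α = atan 0.45 = 24.23°;  2α = 48.46°
edge 2: e_2 = (+1.40, +0.06);  n_2 = (+0.0428, -0.9991)
edge 4: e_4 = (-0.62, +2.01);  n_4 = (+0.9556, +0.2948)
∠(n_2, n_4) = 104.69°
δ = |180° − 104.69°| = 75.31°
75.31° > 2α = 48.46°  →  invalid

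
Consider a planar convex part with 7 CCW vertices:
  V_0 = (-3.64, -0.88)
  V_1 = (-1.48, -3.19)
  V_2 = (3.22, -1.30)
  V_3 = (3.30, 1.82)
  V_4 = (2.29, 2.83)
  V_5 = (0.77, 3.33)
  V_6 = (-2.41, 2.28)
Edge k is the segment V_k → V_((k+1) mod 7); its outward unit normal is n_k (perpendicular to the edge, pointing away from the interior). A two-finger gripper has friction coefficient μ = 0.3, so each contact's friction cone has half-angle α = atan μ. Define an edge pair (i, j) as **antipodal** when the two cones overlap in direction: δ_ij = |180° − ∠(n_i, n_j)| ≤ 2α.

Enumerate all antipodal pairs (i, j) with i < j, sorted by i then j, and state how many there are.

count = 4; pairs: (0,3), (0,4), (1,5), (2,6)

α = atan 0.3 = 16.70°;  2α = 33.40°
n_0 = (-0.7304, -0.6830)
n_1 = (+0.3731, -0.9278)
n_2 = (+0.9997, -0.0256)
n_3 = (+0.7071, +0.7071)
n_4 = (+0.3125, +0.9499)
n_5 = (-0.3135, +0.9496)
n_6 = (-0.9319, +0.3627)
  (0,1): δ = 111.17°  ·
  (0,2): δ = 44.55°  ·
  (0,3): δ = 1.92°  ✓
  (0,4): δ = 28.71°  ✓
  (0,5): δ = 65.19°  ·
  (0,6): δ = 115.65°  ·
  (1,2): δ = 113.38°  ·
  (1,3): δ = 66.91°  ·
  (1,4): δ = 40.11°  ·
  (1,5): δ = 3.63°  ✓
  (1,6): δ = 46.83°  ·
  (2,3): δ = 133.53°  ·
  (2,4): δ = 106.74°  ·
  (2,5): δ = 70.26°  ·
  (2,6): δ = 19.80°  ✓
  (3,4): δ = 153.21°  ·
  (3,5): δ = 116.73°  ·
  (3,6): δ = 66.27°  ·
  (4,5): δ = 143.52°  ·
  (4,6): δ = 93.06°  ·
  (5,6): δ = 129.54°  ·
antipodal pairs: 4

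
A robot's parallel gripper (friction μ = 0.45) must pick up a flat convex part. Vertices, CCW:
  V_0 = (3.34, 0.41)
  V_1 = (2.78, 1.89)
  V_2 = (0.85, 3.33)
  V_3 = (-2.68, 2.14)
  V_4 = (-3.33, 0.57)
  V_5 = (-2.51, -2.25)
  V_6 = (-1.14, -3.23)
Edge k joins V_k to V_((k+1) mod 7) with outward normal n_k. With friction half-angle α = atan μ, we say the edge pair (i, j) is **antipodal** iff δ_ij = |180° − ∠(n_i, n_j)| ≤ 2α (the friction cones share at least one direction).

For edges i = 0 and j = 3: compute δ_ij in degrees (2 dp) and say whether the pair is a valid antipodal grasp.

α = atan 0.45 = 24.23°;  2α = 48.46°
edge 0: e_0 = (-0.56, +1.48);  n_0 = (+0.9353, +0.3539)
edge 3: e_3 = (-0.65, -1.57);  n_3 = (-0.9239, +0.3825)
∠(n_0, n_3) = 136.78°
δ = |180° − 136.78°| = 43.22°
43.22° ≤ 2α = 48.46°  →  valid

δ = 43.22°, valid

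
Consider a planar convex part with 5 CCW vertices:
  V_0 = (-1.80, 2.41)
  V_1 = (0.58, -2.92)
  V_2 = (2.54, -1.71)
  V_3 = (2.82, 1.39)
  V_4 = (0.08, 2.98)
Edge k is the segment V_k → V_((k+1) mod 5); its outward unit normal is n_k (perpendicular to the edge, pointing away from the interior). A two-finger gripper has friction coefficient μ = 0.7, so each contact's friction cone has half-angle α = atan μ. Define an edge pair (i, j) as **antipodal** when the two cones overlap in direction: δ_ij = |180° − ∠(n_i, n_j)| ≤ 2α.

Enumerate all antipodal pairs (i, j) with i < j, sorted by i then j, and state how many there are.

α = atan 0.7 = 34.99°;  2α = 69.98°
n_0 = (-0.9131, -0.4077)
n_1 = (+0.5253, -0.8509)
n_2 = (+0.9959, -0.0900)
n_3 = (+0.5019, +0.8649)
n_4 = (-0.2901, +0.9570)
  (0,1): δ = 82.37°  ·
  (0,2): δ = 29.22°  ✓
  (0,3): δ = 35.81°  ✓
  (0,4): δ = 82.80°  ·
  (1,2): δ = 126.85°  ·
  (1,3): δ = 61.82°  ✓
  (1,4): δ = 14.82°  ✓
  (2,3): δ = 114.97°  ·
  (2,4): δ = 67.97°  ✓
  (3,4): δ = 133.01°  ·
antipodal pairs: 5

count = 5; pairs: (0,2), (0,3), (1,3), (1,4), (2,4)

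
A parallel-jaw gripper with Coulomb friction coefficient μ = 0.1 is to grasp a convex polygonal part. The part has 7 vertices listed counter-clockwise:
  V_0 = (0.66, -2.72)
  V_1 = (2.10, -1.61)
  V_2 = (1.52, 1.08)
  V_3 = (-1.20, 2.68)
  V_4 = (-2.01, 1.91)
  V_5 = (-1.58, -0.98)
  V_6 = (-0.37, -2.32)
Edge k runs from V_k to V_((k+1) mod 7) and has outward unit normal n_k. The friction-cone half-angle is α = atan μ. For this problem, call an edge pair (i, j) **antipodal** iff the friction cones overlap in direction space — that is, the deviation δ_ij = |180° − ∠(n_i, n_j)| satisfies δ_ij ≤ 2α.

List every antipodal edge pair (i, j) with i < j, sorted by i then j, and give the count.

count = 3; pairs: (0,3), (1,4), (2,6)

α = atan 0.1 = 5.71°;  2α = 11.42°
n_0 = (+0.6105, -0.7920)
n_1 = (+0.9775, +0.2108)
n_2 = (+0.5070, +0.8619)
n_3 = (-0.6890, +0.7248)
n_4 = (-0.9891, -0.1472)
n_5 = (-0.7422, -0.6702)
n_6 = (-0.3620, -0.9322)
  (0,1): δ = 115.46°  ·
  (0,2): δ = 68.09°  ·
  (0,3): δ = 5.92°  ✓
  (0,4): δ = 60.84°  ·
  (0,5): δ = 94.46°  ·
  (0,6): δ = 121.15°  ·
  (1,2): δ = 132.63°  ·
  (1,3): δ = 58.62°  ·
  (1,4): δ = 3.70°  ✓
  (1,5): δ = 29.91°  ·
  (1,6): δ = 56.61°  ·
  (2,3): δ = 105.98°  ·
  (2,4): δ = 51.07°  ·
  (2,5): δ = 17.45°  ·
  (2,6): δ = 9.24°  ✓
  (3,4): δ = 125.09°  ·
  (3,5): δ = 91.47°  ·
  (3,6): δ = 64.77°  ·
  (4,5): δ = 146.38°  ·
  (4,6): δ = 119.69°  ·
  (5,6): δ = 153.31°  ·
antipodal pairs: 3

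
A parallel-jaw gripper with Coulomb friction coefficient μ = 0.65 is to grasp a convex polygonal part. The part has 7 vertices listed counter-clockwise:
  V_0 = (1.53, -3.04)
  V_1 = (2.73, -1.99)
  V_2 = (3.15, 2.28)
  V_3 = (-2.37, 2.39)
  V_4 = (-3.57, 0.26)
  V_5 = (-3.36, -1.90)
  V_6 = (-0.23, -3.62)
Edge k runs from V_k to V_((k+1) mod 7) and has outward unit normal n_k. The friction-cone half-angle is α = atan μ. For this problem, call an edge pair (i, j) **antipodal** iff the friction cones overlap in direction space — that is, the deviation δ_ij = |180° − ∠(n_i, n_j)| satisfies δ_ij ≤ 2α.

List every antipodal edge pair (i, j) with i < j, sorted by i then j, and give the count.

count = 8; pairs: (0,2), (0,3), (0,4), (1,3), (1,4), (2,5), (2,6), (3,6)

α = atan 0.65 = 33.02°;  2α = 66.05°
n_0 = (+0.6585, -0.7526)
n_1 = (+0.9952, -0.0979)
n_2 = (+0.0199, +0.9998)
n_3 = (-0.8712, +0.4908)
n_4 = (-0.9953, -0.0968)
n_5 = (-0.4816, -0.8764)
n_6 = (+0.3130, -0.9498)
  (0,1): δ = 136.80°  ·
  (0,2): δ = 42.33°  ✓
  (0,3): δ = 19.42°  ✓
  (0,4): δ = 54.37°  ✓
  (0,5): δ = 110.02°  ·
  (0,6): δ = 157.05°  ·
  (1,2): δ = 85.52°  ·
  (1,3): δ = 23.78°  ✓
  (1,4): δ = 11.17°  ✓
  (1,5): δ = 66.83°  ·
  (1,6): δ = 113.86°  ·
  (2,3): δ = 118.25°  ·
  (2,4): δ = 83.31°  ·
  (2,5): δ = 27.65°  ✓
  (2,6): δ = 19.38°  ✓
  (3,4): δ = 145.05°  ·
  (3,5): δ = 89.39°  ·
  (3,6): δ = 42.36°  ✓
  (4,5): δ = 124.34°  ·
  (4,6): δ = 77.31°  ·
  (5,6): δ = 132.97°  ·
antipodal pairs: 8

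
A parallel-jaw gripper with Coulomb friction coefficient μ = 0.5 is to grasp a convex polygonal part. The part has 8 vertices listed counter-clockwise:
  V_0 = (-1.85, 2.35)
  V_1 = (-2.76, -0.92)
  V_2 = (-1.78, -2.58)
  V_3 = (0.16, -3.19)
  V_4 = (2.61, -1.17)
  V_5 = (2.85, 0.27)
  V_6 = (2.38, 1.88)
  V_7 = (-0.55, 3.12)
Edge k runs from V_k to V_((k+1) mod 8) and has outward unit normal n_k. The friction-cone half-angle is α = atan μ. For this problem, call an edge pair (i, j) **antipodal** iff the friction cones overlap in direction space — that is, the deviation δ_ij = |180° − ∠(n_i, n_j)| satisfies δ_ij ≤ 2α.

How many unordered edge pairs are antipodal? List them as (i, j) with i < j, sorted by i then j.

count = 10; pairs: (0,3), (0,4), (0,5), (1,4), (1,5), (1,6), (2,6), (2,7), (3,7), (4,7)

α = atan 0.5 = 26.57°;  2α = 53.13°
n_0 = (-0.9634, +0.2681)
n_1 = (-0.8611, -0.5084)
n_2 = (-0.3000, -0.9540)
n_3 = (+0.6361, -0.7716)
n_4 = (+0.9864, -0.1644)
n_5 = (+0.9599, +0.2802)
n_6 = (+0.3897, +0.9209)
n_7 = (-0.5096, +0.8604)
  (0,1): δ = 133.89°  ·
  (0,2): δ = 91.90°  ·
  (0,3): δ = 34.94°  ✓
  (0,4): δ = 6.09°  ✓
  (0,5): δ = 31.83°  ✓
  (0,6): δ = 82.61°  ·
  (0,7): δ = 136.19°  ·
  (1,2): δ = 138.01°  ·
  (1,3): δ = 81.05°  ·
  (1,4): δ = 40.02°  ✓
  (1,5): δ = 14.28°  ✓
  (1,6): δ = 36.51°  ✓
  (1,7): δ = 90.08°  ·
  (2,3): δ = 123.04°  ·
  (2,4): δ = 82.01°  ·
  (2,5): δ = 56.27°  ·
  (2,6): δ = 5.48°  ✓
  (2,7): δ = 48.09°  ✓
  (3,4): δ = 138.97°  ·
  (3,5): δ = 113.23°  ·
  (3,6): δ = 62.44°  ·
  (3,7): δ = 8.87°  ✓
  (4,5): δ = 154.26°  ·
  (4,6): δ = 103.48°  ·
  (4,7): δ = 49.90°  ✓
  (5,6): δ = 129.21°  ·
  (5,7): δ = 75.64°  ·
  (6,7): δ = 126.42°  ·
antipodal pairs: 10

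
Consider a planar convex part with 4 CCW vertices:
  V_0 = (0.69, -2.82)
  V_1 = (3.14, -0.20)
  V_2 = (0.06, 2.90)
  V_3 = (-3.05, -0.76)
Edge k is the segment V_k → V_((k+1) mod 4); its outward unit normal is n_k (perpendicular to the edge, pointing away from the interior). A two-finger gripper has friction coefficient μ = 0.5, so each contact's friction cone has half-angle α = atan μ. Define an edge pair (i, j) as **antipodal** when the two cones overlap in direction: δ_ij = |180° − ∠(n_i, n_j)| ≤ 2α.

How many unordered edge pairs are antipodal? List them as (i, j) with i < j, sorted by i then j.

count = 2; pairs: (0,2), (1,3)

α = atan 0.5 = 26.57°;  2α = 53.13°
n_0 = (+0.7304, -0.6830)
n_1 = (+0.7094, +0.7048)
n_2 = (-0.7620, +0.6475)
n_3 = (-0.4825, -0.8759)
  (0,1): δ = 92.11°  ·
  (0,2): δ = 2.72°  ✓
  (0,3): δ = 104.23°  ·
  (1,2): δ = 85.17°  ·
  (1,3): δ = 16.34°  ✓
  (2,3): δ = 78.49°  ·
antipodal pairs: 2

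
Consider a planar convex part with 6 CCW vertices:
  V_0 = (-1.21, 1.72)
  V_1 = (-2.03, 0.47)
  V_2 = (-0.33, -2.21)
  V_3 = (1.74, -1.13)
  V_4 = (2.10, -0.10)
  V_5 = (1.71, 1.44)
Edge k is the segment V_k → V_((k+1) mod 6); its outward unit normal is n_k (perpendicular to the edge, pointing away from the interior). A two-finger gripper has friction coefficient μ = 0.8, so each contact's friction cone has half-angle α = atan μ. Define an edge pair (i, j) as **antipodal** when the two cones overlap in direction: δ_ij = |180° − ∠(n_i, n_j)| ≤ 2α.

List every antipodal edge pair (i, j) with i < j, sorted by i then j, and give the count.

α = atan 0.8 = 38.66°;  2α = 77.32°
n_0 = (-0.8361, +0.5485)
n_1 = (-0.8444, -0.5357)
n_2 = (+0.4626, -0.8866)
n_3 = (+0.9440, -0.3299)
n_4 = (+0.9694, +0.2455)
n_5 = (+0.0955, +0.9954)
  (0,1): δ = 114.35°  ·
  (0,2): δ = 29.18°  ✓
  (0,3): δ = 14.00°  ✓
  (0,4): δ = 47.48°  ✓
  (0,5): δ = 117.79°  ·
  (1,2): δ = 94.84°  ·
  (1,3): δ = 51.65°  ✓
  (1,4): δ = 18.18°  ✓
  (1,5): δ = 52.13°  ✓
  (2,3): δ = 136.82°  ·
  (2,4): δ = 103.34°  ·
  (2,5): δ = 33.03°  ✓
  (3,4): δ = 146.52°  ·
  (3,5): δ = 76.21°  ✓
  (4,5): δ = 109.69°  ·
antipodal pairs: 8

count = 8; pairs: (0,2), (0,3), (0,4), (1,3), (1,4), (1,5), (2,5), (3,5)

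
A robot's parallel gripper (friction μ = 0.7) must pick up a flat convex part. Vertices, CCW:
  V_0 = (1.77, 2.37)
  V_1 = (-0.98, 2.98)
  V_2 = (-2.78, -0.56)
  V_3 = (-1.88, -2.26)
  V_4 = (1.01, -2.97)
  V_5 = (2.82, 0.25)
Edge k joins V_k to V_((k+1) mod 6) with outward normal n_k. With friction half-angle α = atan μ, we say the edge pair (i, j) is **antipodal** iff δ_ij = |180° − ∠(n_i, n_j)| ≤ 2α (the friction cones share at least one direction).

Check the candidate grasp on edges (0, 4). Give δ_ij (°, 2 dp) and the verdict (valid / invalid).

δ = 73.17°, invalid

α = atan 0.7 = 34.99°;  2α = 69.98°
edge 0: e_0 = (-2.75, +0.61);  n_0 = (+0.2166, +0.9763)
edge 4: e_4 = (+1.81, +3.22);  n_4 = (+0.8717, -0.4900)
∠(n_0, n_4) = 106.83°
δ = |180° − 106.83°| = 73.17°
73.17° > 2α = 69.98°  →  invalid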